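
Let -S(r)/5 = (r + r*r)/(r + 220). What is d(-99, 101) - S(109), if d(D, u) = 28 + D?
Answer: 36591/329 ≈ 111.22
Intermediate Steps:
S(r) = -5*(r + r²)/(220 + r) (S(r) = -5*(r + r*r)/(r + 220) = -5*(r + r²)/(220 + r))
d(-99, 101) - S(109) = (28 - 99) - (-5)*109*(1 + 109)/(220 + 109) = -71 - (-5)*109*110/329 = -71 - 1*(-59950/329) = -71 + 59950/329 = 36591/329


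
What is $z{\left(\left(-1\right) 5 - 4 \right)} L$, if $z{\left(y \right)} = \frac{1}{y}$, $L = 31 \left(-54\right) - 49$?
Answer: $\frac{1723}{9} \approx 191.44$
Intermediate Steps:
$L = -1723$ ($L = -1674 - 49 = -1723$)
$z{\left(\left(-1\right) 5 - 4 \right)} L = \frac{1}{\left(-1\right) 5 - 4} \left(-1723\right) = \frac{1}{-5 - 4} \left(-1723\right) = \frac{1}{-9} \left(-1723\right) = \left(- \frac{1}{9}\right) \left(-1723\right) = \frac{1723}{9}$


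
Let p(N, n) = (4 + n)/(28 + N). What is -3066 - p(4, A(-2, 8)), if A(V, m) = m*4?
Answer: -24537/8 ≈ -3067.1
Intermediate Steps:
A(V, m) = 4*m
p(N, n) = (4 + n)/(28 + N)
-3066 - p(4, A(-2, 8)) = -3066 - (4 + 4*8)/(28 + 4) = -3066 - (4 + 32)/32 = -3066 - 36/32 = -3066 - 1*9/8 = -3066 - 9/8 = -24537/8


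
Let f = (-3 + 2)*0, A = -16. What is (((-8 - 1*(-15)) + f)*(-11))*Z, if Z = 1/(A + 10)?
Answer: 77/6 ≈ 12.833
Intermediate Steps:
f = 0 (f = -1*0 = 0)
Z = -1/6 (Z = 1/(-16 + 10) = 1/(-6) = -1/6 ≈ -0.16667)
(((-8 - 1*(-15)) + f)*(-11))*Z = (((-8 - 1*(-15)) + 0)*(-11))*(-1/6) = (((-8 + 15) + 0)*(-11))*(-1/6) = ((7 + 0)*(-11))*(-1/6) = (7*(-11))*(-1/6) = -77*(-1/6) = 77/6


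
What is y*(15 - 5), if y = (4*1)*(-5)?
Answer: -200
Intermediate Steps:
y = -20 (y = 4*(-5) = -20)
y*(15 - 5) = -20*(15 - 5) = -20*10 = -200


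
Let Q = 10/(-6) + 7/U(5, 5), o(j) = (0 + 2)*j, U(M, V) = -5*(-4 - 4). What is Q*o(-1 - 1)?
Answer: 179/30 ≈ 5.9667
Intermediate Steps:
U(M, V) = 40 (U(M, V) = -5*(-8) = 40)
o(j) = 2*j
Q = -179/120 (Q = 10/(-6) + 7/40 = 10*(-⅙) + 7*(1/40) = -5/3 + 7/40 = -179/120 ≈ -1.4917)
Q*o(-1 - 1) = -179*(-1 - 1)/60 = -179*(-2)/60 = -179/120*(-4) = 179/30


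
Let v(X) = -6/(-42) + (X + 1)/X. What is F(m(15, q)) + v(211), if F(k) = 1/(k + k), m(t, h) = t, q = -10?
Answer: 52327/44310 ≈ 1.1809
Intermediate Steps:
v(X) = ⅐ + (1 + X)/X (v(X) = -6*(-1/42) + (1 + X)/X = ⅐ + (1 + X)/X)
F(k) = 1/(2*k)
F(m(15, q)) + v(211) = (½)/15 + (8/7 + 1/211) = (½)*(1/15) + (8/7 + 1/211) = 1/30 + 1695/1477 = 52327/44310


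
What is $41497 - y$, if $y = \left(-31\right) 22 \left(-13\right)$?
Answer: $32631$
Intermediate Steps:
$y = 8866$ ($y = \left(-682\right) \left(-13\right) = 8866$)
$41497 - y = 41497 - 8866 = 32631$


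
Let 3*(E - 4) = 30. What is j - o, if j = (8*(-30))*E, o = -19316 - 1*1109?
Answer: 17065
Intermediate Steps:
E = 14 (E = 4 + (1/3)*30 = 4 + 10 = 14)
o = -20425 (o = -19316 - 1109 = -20425)
j = -3360 (j = (8*(-30))*14 = -240*14 = -3360)
j - o = -3360 - 1*(-20425) = -3360 + 20425 = 17065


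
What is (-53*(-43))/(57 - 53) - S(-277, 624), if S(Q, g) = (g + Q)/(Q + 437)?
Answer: 90813/160 ≈ 567.58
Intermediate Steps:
S(Q, g) = (Q + g)/(437 + Q)
(-53*(-43))/(57 - 53) - S(-277, 624) = (-53*(-43))/(57 - 53) - (-277 + 624)/(437 - 277) = 2279/4 - 347/160 = 90813/160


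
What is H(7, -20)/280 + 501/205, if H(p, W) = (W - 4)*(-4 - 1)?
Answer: 4122/1435 ≈ 2.8725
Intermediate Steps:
H(p, W) = 20 - 5*W (H(p, W) = (-4 + W)*(-5) = 20 - 5*W)
H(7, -20)/280 + 501/205 = (20 - 5*(-20))/280 + 501/205 = (20 + 100)*(1/280) + 501*(1/205) = 120*(1/280) + 501/205 = 3/7 + 501/205 = 4122/1435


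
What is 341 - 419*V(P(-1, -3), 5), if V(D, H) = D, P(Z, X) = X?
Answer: 1598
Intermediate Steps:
341 - 419*V(P(-1, -3), 5) = 341 - 419*(-3) = 341 + 1257 = 1598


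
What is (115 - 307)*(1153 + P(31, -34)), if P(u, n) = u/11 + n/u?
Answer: -75601920/341 ≈ -2.2171e+5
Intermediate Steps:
P(u, n) = u/11 + n/u (P(u, n) = u*(1/11) + n/u = u/11 + n/u)
(115 - 307)*(1153 + P(31, -34)) = (115 - 307)*(1153 + ((1/11)*31 - 34/31)) = -192*(1153 + (31/11 - 34*1/31)) = -192*(1153 + (31/11 - 34/31)) = -192*(1153 + 587/341) = -192*393760/341 = -75601920/341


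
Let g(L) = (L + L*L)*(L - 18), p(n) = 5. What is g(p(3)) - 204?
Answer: -594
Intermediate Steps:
g(L) = (-18 + L)*(L + L²) (g(L) = (L + L²)*(-18 + L) = (-18 + L)*(L + L²))
g(p(3)) - 204 = 5*(-18 + 5² - 17*5) - 204 = 5*(-18 + 25 - 85) - 204 = 5*(-78) - 204 = -390 - 204 = -594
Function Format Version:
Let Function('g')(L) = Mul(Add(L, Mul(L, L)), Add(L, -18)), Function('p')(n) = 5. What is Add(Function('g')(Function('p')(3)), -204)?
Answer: -594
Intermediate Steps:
Function('g')(L) = Mul(Add(-18, L), Add(L, Pow(L, 2))) (Function('g')(L) = Mul(Add(L, Pow(L, 2)), Add(-18, L)) = Mul(Add(-18, L), Add(L, Pow(L, 2))))
Add(Function('g')(Function('p')(3)), -204) = Add(Mul(5, Add(-18, Pow(5, 2), Mul(-17, 5))), -204) = Add(Mul(5, Add(-18, 25, -85)), -204) = Add(Mul(5, -78), -204) = Add(-390, -204) = -594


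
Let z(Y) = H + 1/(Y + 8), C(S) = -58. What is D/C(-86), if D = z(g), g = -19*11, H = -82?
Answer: 16483/11658 ≈ 1.4139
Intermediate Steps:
g = -209
z(Y) = -82 + 1/(8 + Y) (z(Y) = -82 + 1/(Y + 8) = -82 + 1/(8 + Y))
D = -16483/201 (D = (-655 - 82*(-209))/(8 - 209) = (-655 + 17138)/(-201) = -1/201*16483 = -16483/201 ≈ -82.005)
D/C(-86) = -16483/201/(-58) = -16483/201*(-1/58) = 16483/11658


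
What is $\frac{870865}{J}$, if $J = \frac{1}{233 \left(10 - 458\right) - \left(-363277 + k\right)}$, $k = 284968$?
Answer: $-22707804875$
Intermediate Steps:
$J = - \frac{1}{26075}$ ($J = \frac{1}{233 \left(10 - 458\right) + \left(363277 - 284968\right)} = \frac{1}{233 \left(-448\right) + \left(363277 - 284968\right)} = \frac{1}{-104384 + 78309} = \frac{1}{-26075} = - \frac{1}{26075} \approx -3.8351 \cdot 10^{-5}$)
$\frac{870865}{J} = \frac{870865}{- \frac{1}{26075}} = 870865 \left(-26075\right) = -22707804875$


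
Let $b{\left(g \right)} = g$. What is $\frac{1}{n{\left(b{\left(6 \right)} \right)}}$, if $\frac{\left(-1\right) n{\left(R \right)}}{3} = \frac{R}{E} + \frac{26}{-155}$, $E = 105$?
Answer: $\frac{217}{72} \approx 3.0139$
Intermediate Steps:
$n{\left(R \right)} = \frac{78}{155} - \frac{R}{35}$ ($n{\left(R \right)} = - 3 \left(\frac{R}{105} + \frac{26}{-155}\right) = - 3 \left(R \frac{1}{105} + 26 \left(- \frac{1}{155}\right)\right) = - 3 \left(\frac{R}{105} - \frac{26}{155}\right) = - 3 \left(- \frac{26}{155} + \frac{R}{105}\right) = \frac{78}{155} - \frac{R}{35}$)
$\frac{1}{n{\left(b{\left(6 \right)} \right)}} = \frac{1}{\frac{78}{155} - \frac{6}{35}} = \frac{1}{\frac{72}{217}} = \frac{217}{72}$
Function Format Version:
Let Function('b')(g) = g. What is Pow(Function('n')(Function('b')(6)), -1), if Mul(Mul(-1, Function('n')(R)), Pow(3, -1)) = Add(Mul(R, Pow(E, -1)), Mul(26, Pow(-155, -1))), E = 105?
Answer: Rational(217, 72) ≈ 3.0139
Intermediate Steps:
Function('n')(R) = Add(Rational(78, 155), Mul(Rational(-1, 35), R)) (Function('n')(R) = Mul(-3, Add(Mul(R, Pow(105, -1)), Mul(26, Pow(-155, -1)))) = Mul(-3, Add(Mul(R, Rational(1, 105)), Mul(26, Rational(-1, 155)))) = Mul(-3, Add(Mul(Rational(1, 105), R), Rational(-26, 155))) = Mul(-3, Add(Rational(-26, 155), Mul(Rational(1, 105), R))) = Add(Rational(78, 155), Mul(Rational(-1, 35), R)))
Pow(Function('n')(Function('b')(6)), -1) = Pow(Add(Rational(78, 155), Mul(Rational(-1, 35), 6)), -1) = Pow(Add(Rational(78, 155), Rational(-6, 35)), -1) = Pow(Rational(72, 217), -1) = Rational(217, 72)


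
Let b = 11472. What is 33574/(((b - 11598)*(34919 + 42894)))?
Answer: -16787/4902219 ≈ -0.0034244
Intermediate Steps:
33574/(((b - 11598)*(34919 + 42894))) = 33574/(((11472 - 11598)*(34919 + 42894))) = 33574/((-126*77813)) = 33574/(-9804438) = 33574*(-1/9804438) = -16787/4902219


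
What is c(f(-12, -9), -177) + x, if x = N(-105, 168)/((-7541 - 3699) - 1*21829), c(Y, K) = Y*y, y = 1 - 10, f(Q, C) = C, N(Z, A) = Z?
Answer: 892898/11023 ≈ 81.003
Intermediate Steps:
y = -9
c(Y, K) = -9*Y (c(Y, K) = Y*(-9) = -9*Y)
x = 35/11023 (x = -105/((-7541 - 3699) - 1*21829) = -105/(-11240 - 21829) = -105/(-33069) = -105*(-1/33069) = 35/11023 ≈ 0.0031752)
c(f(-12, -9), -177) + x = -9*(-9) + 35/11023 = 81 + 35/11023 = 892898/11023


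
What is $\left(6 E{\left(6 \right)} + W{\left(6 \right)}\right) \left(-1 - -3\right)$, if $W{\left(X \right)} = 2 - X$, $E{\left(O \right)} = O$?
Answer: $64$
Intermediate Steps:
$\left(6 E{\left(6 \right)} + W{\left(6 \right)}\right) \left(-1 - -3\right) = \left(6 \cdot 6 + \left(2 - 6\right)\right) \left(-1 - -3\right) = \left(36 + \left(2 - 6\right)\right) \left(-1 + 3\right) = \left(36 - 4\right) 2 = 32 \cdot 2 = 64$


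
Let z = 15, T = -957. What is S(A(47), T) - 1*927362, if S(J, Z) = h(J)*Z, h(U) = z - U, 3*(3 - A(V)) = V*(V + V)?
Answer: -2348188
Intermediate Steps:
A(V) = 3 - 2*V²/3 (A(V) = 3 - V*(V + V)/3 = 3 - V*2*V/3 = 3 - 2*V²/3)
h(U) = 15 - U
S(J, Z) = Z*(15 - J) (S(J, Z) = (15 - J)*Z = Z*(15 - J))
S(A(47), T) - 1*927362 = -957*(15 - (3 - ⅔*47²)) - 1*927362 = -957*(15 - (3 - ⅔*2209)) - 927362 = -957*(15 - (3 - 4418/3)) - 927362 = -957*(15 - 1*(-4409/3)) - 927362 = -957*(15 + 4409/3) - 927362 = -957*4454/3 - 927362 = -1420826 - 927362 = -2348188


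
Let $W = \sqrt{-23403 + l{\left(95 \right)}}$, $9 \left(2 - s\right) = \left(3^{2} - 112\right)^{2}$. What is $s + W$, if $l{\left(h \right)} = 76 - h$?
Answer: $- \frac{10591}{9} + 7 i \sqrt{478} \approx -1176.8 + 153.04 i$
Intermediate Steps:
$s = - \frac{10591}{9}$ ($s = 2 - \frac{\left(3^{2} - 112\right)^{2}}{9} = 2 - \frac{\left(9 - 112\right)^{2}}{9} = 2 - \frac{\left(-103\right)^{2}}{9} = 2 - \frac{10609}{9} = - \frac{10591}{9} \approx -1176.8$)
$W = 7 i \sqrt{478}$ ($W = \sqrt{-23403 + \left(76 - 95\right)} = \sqrt{-23403 - 19} = \sqrt{-23422} = 7 i \sqrt{478} \approx 153.04 i$)
$s + W = - \frac{10591}{9} + 7 i \sqrt{478}$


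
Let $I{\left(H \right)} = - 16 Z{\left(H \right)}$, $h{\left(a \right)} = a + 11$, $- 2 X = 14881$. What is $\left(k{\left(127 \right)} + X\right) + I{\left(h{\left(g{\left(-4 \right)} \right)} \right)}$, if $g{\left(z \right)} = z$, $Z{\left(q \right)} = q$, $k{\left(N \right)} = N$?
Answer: $- \frac{14851}{2} \approx -7425.5$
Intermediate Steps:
$X = - \frac{14881}{2}$ ($X = \left(- \frac{1}{2}\right) 14881 = - \frac{14881}{2} \approx -7440.5$)
$h{\left(a \right)} = 11 + a$
$I{\left(H \right)} = - 16 H$
$\left(k{\left(127 \right)} + X\right) + I{\left(h{\left(g{\left(-4 \right)} \right)} \right)} = \left(127 - \frac{14881}{2}\right) - 16 \left(11 - 4\right) = - \frac{14627}{2} - 112 = - \frac{14851}{2}$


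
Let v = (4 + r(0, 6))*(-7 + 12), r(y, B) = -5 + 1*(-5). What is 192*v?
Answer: -5760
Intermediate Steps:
r(y, B) = -10 (r(y, B) = -5 - 5 = -10)
v = -30 (v = (4 - 10)*(-7 + 12) = -6*5 = -30)
192*v = 192*(-30) = -5760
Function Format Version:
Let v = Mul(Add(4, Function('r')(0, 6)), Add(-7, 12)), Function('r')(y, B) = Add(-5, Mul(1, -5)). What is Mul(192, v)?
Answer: -5760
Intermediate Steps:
Function('r')(y, B) = -10 (Function('r')(y, B) = Add(-5, -5) = -10)
v = -30 (v = Mul(Add(4, -10), Add(-7, 12)) = Mul(-6, 5) = -30)
Mul(192, v) = Mul(192, -30) = -5760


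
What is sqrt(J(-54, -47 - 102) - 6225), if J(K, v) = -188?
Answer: 11*I*sqrt(53) ≈ 80.081*I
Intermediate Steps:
sqrt(J(-54, -47 - 102) - 6225) = sqrt(-188 - 6225) = sqrt(-6413) = 11*I*sqrt(53)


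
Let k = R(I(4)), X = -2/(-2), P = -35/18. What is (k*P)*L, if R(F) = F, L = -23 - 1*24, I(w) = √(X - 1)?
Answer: 0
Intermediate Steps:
P = -35/18 (P = -35*1/18 = -35/18 ≈ -1.9444)
X = 1 (X = -2*(-½) = 1)
I(w) = 0 (I(w) = √(1 - 1) = √0 = 0)
L = -47 (L = -23 - 24 = -47)
k = 0
(k*P)*L = (0*(-35/18))*(-47) = 0*(-47) = 0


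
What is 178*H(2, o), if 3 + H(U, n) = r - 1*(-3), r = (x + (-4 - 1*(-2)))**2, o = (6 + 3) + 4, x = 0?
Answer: 712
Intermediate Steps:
o = 13 (o = 9 + 4 = 13)
r = 4 (r = (0 + (-4 - 1*(-2)))**2 = (0 + (-4 + 2))**2 = (0 - 2)**2 = (-2)**2 = 4)
H(U, n) = 4 (H(U, n) = -3 + (4 - 1*(-3)) = -3 + (4 + 3) = -3 + 7 = 4)
178*H(2, o) = 178*4 = 712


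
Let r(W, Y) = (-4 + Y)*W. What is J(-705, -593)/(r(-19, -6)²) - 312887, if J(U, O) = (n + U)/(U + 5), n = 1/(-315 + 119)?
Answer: -1549704279901819/4952920000 ≈ -3.1289e+5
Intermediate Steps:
n = -1/196 (n = 1/(-196) = -1/196 ≈ -0.0051020)
J(U, O) = (-1/196 + U)/(5 + U) (J(U, O) = (-1/196 + U)/(U + 5) = (-1/196 + U)/(5 + U))
r(W, Y) = W*(-4 + Y)
J(-705, -593)/(r(-19, -6)²) - 312887 = ((-1/196 - 705)/(5 - 705))/((-19*(-4 - 6))²) - 312887 = (-138181/196/(-700))/((-19*(-10))²) - 312887 = (-1/700*(-138181/196))/(190²) - 312887 = (138181/137200)/36100 - 312887 = (138181/137200)*(1/36100) - 312887 = 138181/4952920000 - 312887 = -1549704279901819/4952920000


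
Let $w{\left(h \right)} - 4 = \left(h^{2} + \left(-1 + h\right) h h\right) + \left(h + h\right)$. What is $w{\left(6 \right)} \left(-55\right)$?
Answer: $-12760$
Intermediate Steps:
$w{\left(h \right)} = 4 + h^{2} + 2 h + h^{2} \left(-1 + h\right)$ ($w{\left(h \right)} = 4 + \left(\left(h^{2} + \left(-1 + h\right) h h\right) + \left(h + h\right)\right) = 4 + \left(\left(h^{2} + h \left(-1 + h\right) h\right) + 2 h\right) = 4 + \left(\left(h^{2} + h^{2} \left(-1 + h\right)\right) + 2 h\right) = 4 + \left(h^{2} + 2 h + h^{2} \left(-1 + h\right)\right) = 4 + h^{2} + 2 h + h^{2} \left(-1 + h\right)$)
$w{\left(6 \right)} \left(-55\right) = \left(4 + 6^{3} + 2 \cdot 6\right) \left(-55\right) = \left(4 + 216 + 12\right) \left(-55\right) = 232 \left(-55\right) = -12760$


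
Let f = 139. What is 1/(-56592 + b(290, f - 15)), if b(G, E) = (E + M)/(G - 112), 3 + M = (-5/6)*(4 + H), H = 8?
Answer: -178/10073265 ≈ -1.7671e-5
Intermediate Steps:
M = -13 (M = -3 + (-5/6)*(4 + 8) = -3 - 5*1/6*12 = -3 - 5/6*12 = -3 - 10 = -13)
b(G, E) = (-13 + E)/(-112 + G) (b(G, E) = (E - 13)/(G - 112) = (-13 + E)/(-112 + G))
1/(-56592 + b(290, f - 15)) = 1/(-56592 + (-13 + (139 - 15))/(-112 + 290)) = 1/(-56592 + (-13 + 124)/178) = 1/(-56592 + (1/178)*111) = 1/(-56592 + 111/178) = 1/(-10073265/178) = -178/10073265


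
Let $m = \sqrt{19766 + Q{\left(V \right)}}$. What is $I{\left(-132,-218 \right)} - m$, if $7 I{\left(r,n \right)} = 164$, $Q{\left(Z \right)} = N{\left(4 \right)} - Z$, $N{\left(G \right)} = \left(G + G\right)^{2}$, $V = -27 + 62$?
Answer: $\frac{164}{7} - \sqrt{19795} \approx -117.27$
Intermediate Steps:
$V = 35$
$N{\left(G \right)} = 4 G^{2}$ ($N{\left(G \right)} = \left(2 G\right)^{2} = 4 G^{2}$)
$Q{\left(Z \right)} = 64 - Z$ ($Q{\left(Z \right)} = 4 \cdot 4^{2} - Z = 4 \cdot 16 - Z = 64 - Z$)
$I{\left(r,n \right)} = \frac{164}{7}$ ($I{\left(r,n \right)} = \frac{1}{7} \cdot 164 = \frac{164}{7}$)
$m = \sqrt{19795}$ ($m = \sqrt{19766 + \left(64 - 35\right)} = \sqrt{19766 + 29} = \sqrt{19795} \approx 140.69$)
$I{\left(-132,-218 \right)} - m = \frac{164}{7} - \sqrt{19795}$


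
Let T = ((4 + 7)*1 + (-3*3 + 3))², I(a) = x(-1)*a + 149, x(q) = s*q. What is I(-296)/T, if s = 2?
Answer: 741/25 ≈ 29.640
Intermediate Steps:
x(q) = 2*q
I(a) = 149 - 2*a (I(a) = (2*(-1))*a + 149 = -2*a + 149 = 149 - 2*a)
T = 25 (T = (11*1 + (-9 + 3))² = (11 - 6)² = 5² = 25)
I(-296)/T = (149 - 2*(-296))/25 = (149 + 592)*(1/25) = 741*(1/25) = 741/25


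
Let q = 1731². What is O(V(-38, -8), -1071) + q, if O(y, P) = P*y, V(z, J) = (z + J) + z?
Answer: 3086325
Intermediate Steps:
V(z, J) = J + 2*z (V(z, J) = (J + z) + z = J + 2*z)
q = 2996361
O(V(-38, -8), -1071) + q = -1071*(-8 + 2*(-38)) + 2996361 = -1071*(-8 - 76) + 2996361 = -1071*(-84) + 2996361 = 89964 + 2996361 = 3086325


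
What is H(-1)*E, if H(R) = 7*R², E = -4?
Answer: -28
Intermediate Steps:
H(-1)*E = (7*(-1)²)*(-4) = (7*1)*(-4) = 7*(-4) = -28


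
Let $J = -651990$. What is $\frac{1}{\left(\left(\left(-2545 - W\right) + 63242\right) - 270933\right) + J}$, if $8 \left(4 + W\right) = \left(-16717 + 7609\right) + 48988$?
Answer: $- \frac{1}{867207} \approx -1.1531 \cdot 10^{-6}$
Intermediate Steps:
$W = 4981$ ($W = -4 + \frac{\left(-16717 + 7609\right) + 48988}{8} = -4 + \frac{-9108 + 48988}{8} = -4 + \frac{1}{8} \cdot 39880 = -4 + 4985 = 4981$)
$\frac{1}{\left(\left(\left(-2545 - W\right) + 63242\right) - 270933\right) + J} = \frac{1}{\left(\left(\left(-2545 - 4981\right) + 63242\right) - 270933\right) - 651990} = \frac{1}{\left(\left(-7526 + 63242\right) - 270933\right) - 651990} = \frac{1}{\left(55716 - 270933\right) - 651990} = \frac{1}{-215217 - 651990} = \frac{1}{-867207} = - \frac{1}{867207}$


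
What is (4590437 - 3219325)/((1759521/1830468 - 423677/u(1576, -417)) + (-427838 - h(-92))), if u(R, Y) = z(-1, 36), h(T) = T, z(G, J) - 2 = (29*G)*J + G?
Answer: -872565678651296/271955314485755 ≈ -3.2085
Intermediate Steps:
z(G, J) = 2 + G + 29*G*J (z(G, J) = 2 + ((29*G)*J + G) = 2 + (29*G*J + G) = 2 + (G + 29*G*J) = 2 + G + 29*G*J)
u(R, Y) = -1043 (u(R, Y) = 2 - 1 + 29*(-1)*36 = 2 - 1 - 1044 = -1043)
(4590437 - 3219325)/((1759521/1830468 - 423677/u(1576, -417)) + (-427838 - h(-92))) = (4590437 - 3219325)/((1759521/1830468 - 423677/(-1043)) + (-427838 - 1*(-92))) = 1371112/((1759521*(1/1830468) - 423677*(-1/1043)) + (-427838 + 92)) = 1371112/((586507/610156 + 423677/1043) - 427746) = 1371112/(259120790413/636392708 - 427746) = 1371112/(-271955314485755/636392708) = 1371112*(-636392708/271955314485755) = -872565678651296/271955314485755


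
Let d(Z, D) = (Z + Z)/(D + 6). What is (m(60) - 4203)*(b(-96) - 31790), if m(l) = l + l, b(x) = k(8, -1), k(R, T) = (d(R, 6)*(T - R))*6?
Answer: 130092546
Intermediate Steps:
d(Z, D) = 2*Z/(6 + D) (d(Z, D) = (2*Z)/(6 + D) = 2*Z/(6 + D))
k(R, T) = R*(T - R) (k(R, T) = ((2*R/(6 + 6))*(T - R))*6 = ((2*R/12)*(T - R))*6 = ((2*R*(1/12))*(T - R))*6 = ((R/6)*(T - R))*6 = (R*(T - R)/6)*6 = R*(T - R))
b(x) = -72 (b(x) = 8*(-1 - 1*8) = 8*(-1 - 8) = 8*(-9) = -72)
m(l) = 2*l
(m(60) - 4203)*(b(-96) - 31790) = (2*60 - 4203)*(-72 - 31790) = (120 - 4203)*(-31862) = -4083*(-31862) = 130092546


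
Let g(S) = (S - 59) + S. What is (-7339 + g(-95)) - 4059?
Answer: -11647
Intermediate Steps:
g(S) = -59 + 2*S (g(S) = (-59 + S) + S = -59 + 2*S)
(-7339 + g(-95)) - 4059 = (-7339 + (-59 + 2*(-95))) - 4059 = (-7339 + (-59 - 190)) - 4059 = (-7339 - 249) - 4059 = -7588 - 4059 = -11647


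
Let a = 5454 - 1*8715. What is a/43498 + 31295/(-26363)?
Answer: -1447239653/1146737774 ≈ -1.2620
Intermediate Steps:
a = -3261 (a = 5454 - 8715 = -3261)
a/43498 + 31295/(-26363) = -3261/43498 + 31295/(-26363) = -3261*1/43498 + 31295*(-1/26363) = -3261/43498 - 31295/26363 = -1447239653/1146737774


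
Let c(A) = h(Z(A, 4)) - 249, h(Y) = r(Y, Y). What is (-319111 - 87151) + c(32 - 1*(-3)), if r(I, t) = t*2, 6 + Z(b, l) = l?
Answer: -406515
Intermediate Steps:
Z(b, l) = -6 + l
r(I, t) = 2*t
h(Y) = 2*Y
c(A) = -253 (c(A) = 2*(-6 + 4) - 249 = 2*(-2) - 249 = -4 - 249 = -253)
(-319111 - 87151) + c(32 - 1*(-3)) = (-319111 - 87151) - 253 = -406262 - 253 = -406515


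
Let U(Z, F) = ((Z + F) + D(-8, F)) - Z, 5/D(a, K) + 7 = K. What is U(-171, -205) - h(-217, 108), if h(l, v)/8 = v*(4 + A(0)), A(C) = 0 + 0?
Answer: -776137/212 ≈ -3661.0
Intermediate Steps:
D(a, K) = 5/(-7 + K)
A(C) = 0
h(l, v) = 32*v (h(l, v) = 8*(v*(4 + 0)) = 8*(v*4) = 8*(4*v) = 32*v)
U(Z, F) = F + 5/(-7 + F) (U(Z, F) = ((Z + F) + 5/(-7 + F)) - Z = ((F + Z) + 5/(-7 + F)) - Z = (F + Z + 5/(-7 + F)) - Z = F + 5/(-7 + F))
U(-171, -205) - h(-217, 108) = (5 - 205*(-7 - 205))/(-7 - 205) - 32*108 = (5 - 205*(-212))/(-212) - 1*3456 = -(5 + 43460)/212 - 3456 = -1/212*43465 - 3456 = -43465/212 - 3456 = -776137/212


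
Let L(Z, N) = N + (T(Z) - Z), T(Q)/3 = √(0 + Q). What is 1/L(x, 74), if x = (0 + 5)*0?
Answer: 1/74 ≈ 0.013514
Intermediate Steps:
x = 0 (x = 5*0 = 0)
T(Q) = 3*√Q (T(Q) = 3*√(0 + Q) = 3*√Q)
L(Z, N) = N - Z + 3*√Z (L(Z, N) = N + (3*√Z - Z) = N + (-Z + 3*√Z) = N - Z + 3*√Z)
1/L(x, 74) = 1/(74 - 1*0 + 3*√0) = 1/(74 + 0 + 3*0) = 1/(74 + 0 + 0) = 1/74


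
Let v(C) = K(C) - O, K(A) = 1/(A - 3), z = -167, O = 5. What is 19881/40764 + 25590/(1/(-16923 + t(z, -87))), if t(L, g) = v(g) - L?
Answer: -17484261459043/40764 ≈ -4.2891e+8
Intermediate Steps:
K(A) = 1/(-3 + A)
v(C) = -5 + 1/(-3 + C) (v(C) = 1/(-3 + C) - 1*5 = 1/(-3 + C) - 5 = -5 + 1/(-3 + C))
t(L, g) = -L + (16 - 5*g)/(-3 + g) (t(L, g) = (16 - 5*g)/(-3 + g) - L = -L + (16 - 5*g)/(-3 + g))
19881/40764 + 25590/(1/(-16923 + t(z, -87))) = 19881/40764 + 25590/(1/(-16923 + (1 - (-3 - 87)*(5 - 167))/(-3 - 87))) = 19881*(1/40764) + 25590/(1/(-16923 + (1 - 1*(-90)*(-162))/(-90))) = 6627/13588 + 25590/(1/(-16923 - (1 - 14580)/90)) = 6627/13588 + 25590/(1/(-16923 - 1/90*(-14579))) = 6627/13588 + 25590/(1/(-16923 + 14579/90)) = 6627/13588 + 25590/(1/(-1508491/90)) = 6627/13588 + 25590/(-90/1508491) = 6627/13588 + 25590*(-1508491/90) = 6627/13588 - 1286742823/3 = -17484261459043/40764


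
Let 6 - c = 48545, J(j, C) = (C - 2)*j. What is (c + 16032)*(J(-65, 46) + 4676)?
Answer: -59032712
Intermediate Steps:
J(j, C) = j*(-2 + C) (J(j, C) = (-2 + C)*j = j*(-2 + C))
c = -48539 (c = 6 - 1*48545 = 6 - 48545 = -48539)
(c + 16032)*(J(-65, 46) + 4676) = (-48539 + 16032)*(-65*(-2 + 46) + 4676) = -32507*(-65*44 + 4676) = -32507*(-2860 + 4676) = -32507*1816 = -59032712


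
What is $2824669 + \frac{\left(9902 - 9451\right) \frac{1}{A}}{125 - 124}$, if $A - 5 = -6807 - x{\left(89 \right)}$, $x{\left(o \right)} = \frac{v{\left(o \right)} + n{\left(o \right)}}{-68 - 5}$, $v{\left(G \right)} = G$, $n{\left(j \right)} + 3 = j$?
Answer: $\frac{1402083743276}{496371} \approx 2.8247 \cdot 10^{6}$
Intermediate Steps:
$n{\left(j \right)} = -3 + j$
$x{\left(o \right)} = \frac{3}{73} - \frac{2 o}{73}$ ($x{\left(o \right)} = \frac{o + \left(-3 + o\right)}{-68 - 5} = \frac{-3 + 2 o}{-73} = \left(-3 + 2 o\right) \left(- \frac{1}{73}\right) = \frac{3}{73} - \frac{2 o}{73}$)
$A = - \frac{496371}{73}$ ($A = 5 - \left(\frac{496914}{73} - \frac{178}{73}\right) = 5 - \frac{496736}{73} = - \frac{496371}{73} \approx -6799.6$)
$2824669 + \frac{\left(9902 - 9451\right) \frac{1}{A}}{125 - 124} = 2824669 + \frac{\left(9902 - 9451\right) \frac{1}{- \frac{496371}{73}}}{125 - 124} = 2824669 + \frac{451 \left(- \frac{73}{496371}\right)}{1} = 2824669 + 1 \left(- \frac{32923}{496371}\right) = 2824669 - \frac{32923}{496371} = \frac{1402083743276}{496371}$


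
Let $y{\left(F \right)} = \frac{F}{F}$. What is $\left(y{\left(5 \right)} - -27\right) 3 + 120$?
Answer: $204$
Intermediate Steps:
$y{\left(F \right)} = 1$
$\left(y{\left(5 \right)} - -27\right) 3 + 120 = \left(1 - -27\right) 3 + 120 = \left(1 + \left(-2 + 29\right)\right) 3 + 120 = \left(1 + 27\right) 3 + 120 = 28 \cdot 3 + 120 = 84 + 120 = 204$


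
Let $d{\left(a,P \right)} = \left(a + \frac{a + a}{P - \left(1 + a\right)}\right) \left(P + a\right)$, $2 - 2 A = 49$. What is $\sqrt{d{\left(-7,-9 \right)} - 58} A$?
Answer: $- \frac{47 i \sqrt{186}}{6} \approx - 106.83 i$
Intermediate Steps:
$A = - \frac{47}{2}$ ($A = 1 - \frac{49}{2} = - \frac{47}{2} \approx -23.5$)
$d{\left(a,P \right)} = \left(P + a\right) \left(a + \frac{2 a}{-1 + P - a}\right)$ ($d{\left(a,P \right)} = \left(a + \frac{2 a}{-1 + P - a}\right) \left(P + a\right) = \left(P + a\right) \left(a + \frac{2 a}{-1 + P - a}\right)$)
$\sqrt{d{\left(-7,-9 \right)} - 58} A = \sqrt{- \frac{7 \left(\left(-7\right)^{2} - -9 - -7 - \left(-9\right)^{2}\right)}{1 - 7 - -9} - 58} \left(- \frac{47}{2}\right) = \sqrt{- \frac{7 \left(49 + 9 + 7 - 81\right)}{1 - 7 + 9} - 58} \left(- \frac{47}{2}\right) = \sqrt{- \frac{7 \left(49 + 9 + 7 - 81\right)}{3} - 58} \left(- \frac{47}{2}\right) = \sqrt{\left(-7\right) \frac{1}{3} \left(-16\right) - 58} \left(- \frac{47}{2}\right) = \sqrt{\frac{112}{3} - 58} \left(- \frac{47}{2}\right) = \sqrt{- \frac{62}{3}} \left(- \frac{47}{2}\right) = \frac{i \sqrt{186}}{3} \left(- \frac{47}{2}\right) = - \frac{47 i \sqrt{186}}{6}$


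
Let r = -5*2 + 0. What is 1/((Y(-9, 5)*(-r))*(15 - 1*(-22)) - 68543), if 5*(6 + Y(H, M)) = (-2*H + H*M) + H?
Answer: -1/73427 ≈ -1.3619e-5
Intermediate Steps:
r = -10 (r = -10 + 0 = -10)
Y(H, M) = -6 - H/5 + H*M/5 (Y(H, M) = -6 + ((-2*H + H*M) + H)/5 = -6 + (-H + H*M)/5 = -6 + (-H/5 + H*M/5) = -6 - H/5 + H*M/5)
1/((Y(-9, 5)*(-r))*(15 - 1*(-22)) - 68543) = 1/(((-6 - ⅕*(-9) + (⅕)*(-9)*5)*(-1*(-10)))*(15 - 1*(-22)) - 68543) = 1/(((-6 + 9/5 - 9)*10)*(15 + 22) - 68543) = 1/(-66/5*10*37 - 68543) = 1/(-132*37 - 68543) = 1/(-4884 - 68543) = 1/(-73427) = -1/73427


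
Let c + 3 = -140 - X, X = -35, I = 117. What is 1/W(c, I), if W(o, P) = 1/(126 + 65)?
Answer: 191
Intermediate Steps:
c = -108 (c = -3 + (-140 - 1*(-35)) = -3 + (-140 + 35) = -3 - 105 = -108)
W(o, P) = 1/191
1/W(c, I) = 1/(1/191) = 191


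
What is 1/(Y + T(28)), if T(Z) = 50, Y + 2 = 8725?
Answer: 1/8773 ≈ 0.00011399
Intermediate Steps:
Y = 8723 (Y = -2 + 8725 = 8723)
1/(Y + T(28)) = 1/(8723 + 50) = 1/8773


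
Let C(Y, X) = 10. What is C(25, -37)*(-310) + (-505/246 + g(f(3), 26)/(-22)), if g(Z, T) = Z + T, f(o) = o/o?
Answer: -4198738/1353 ≈ -3103.3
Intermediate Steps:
f(o) = 1
g(Z, T) = T + Z
C(25, -37)*(-310) + (-505/246 + g(f(3), 26)/(-22)) = 10*(-310) + (-505/246 + (26 + 1)/(-22)) = -3100 + (-505*1/246 + 27*(-1/22)) = -3100 + (-505/246 - 27/22) = -3100 - 4438/1353 = -4198738/1353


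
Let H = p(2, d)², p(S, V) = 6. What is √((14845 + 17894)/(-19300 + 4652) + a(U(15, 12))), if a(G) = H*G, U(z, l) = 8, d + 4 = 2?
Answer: √15328710870/7324 ≈ 16.905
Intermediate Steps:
d = -2 (d = -4 + 2 = -2)
H = 36 (H = 6² = 36)
a(G) = 36*G
√((14845 + 17894)/(-19300 + 4652) + a(U(15, 12))) = √((14845 + 17894)/(-19300 + 4652) + 36*8) = √(32739/(-14648) + 288) = √(32739*(-1/14648) + 288) = √(-32739/14648 + 288) = √(4185885/14648) = √15328710870/7324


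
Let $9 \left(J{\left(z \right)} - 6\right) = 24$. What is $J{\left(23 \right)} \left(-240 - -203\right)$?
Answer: $- \frac{962}{3} \approx -320.67$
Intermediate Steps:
$J{\left(z \right)} = \frac{26}{3}$ ($J{\left(z \right)} = 6 + \frac{1}{9} \cdot 24 = 6 + \frac{8}{3} = \frac{26}{3}$)
$J{\left(23 \right)} \left(-240 - -203\right) = \frac{26 \left(-240 - -203\right)}{3} = \frac{26 \left(-240 + 203\right)}{3} = \frac{26}{3} \left(-37\right) = - \frac{962}{3}$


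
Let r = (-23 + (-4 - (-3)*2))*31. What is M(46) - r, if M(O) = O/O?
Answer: 652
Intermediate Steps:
M(O) = 1
r = -651 (r = (-23 + (-4 - 1*(-6)))*31 = (-23 + (-4 + 6))*31 = (-23 + 2)*31 = -21*31 = -651)
M(46) - r = 1 - 1*(-651) = 1 + 651 = 652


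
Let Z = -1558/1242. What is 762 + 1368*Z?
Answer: -65830/69 ≈ -954.06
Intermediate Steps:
Z = -779/621 (Z = -1558*1/1242 = -779/621 ≈ -1.2544)
762 + 1368*Z = 762 + 1368*(-779/621) = 762 - 118408/69 = -65830/69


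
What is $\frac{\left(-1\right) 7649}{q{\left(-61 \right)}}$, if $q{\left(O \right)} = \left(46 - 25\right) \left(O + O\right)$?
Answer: $\frac{7649}{2562} \approx 2.9856$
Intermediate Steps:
$q{\left(O \right)} = 42 O$ ($q{\left(O \right)} = 21 \cdot 2 O = 42 O$)
$\frac{\left(-1\right) 7649}{q{\left(-61 \right)}} = \frac{\left(-1\right) 7649}{42 \left(-61\right)} = - \frac{7649}{-2562} = \left(-7649\right) \left(- \frac{1}{2562}\right) = \frac{7649}{2562}$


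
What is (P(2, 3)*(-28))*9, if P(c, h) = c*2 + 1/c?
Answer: -1134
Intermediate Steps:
P(c, h) = 1/c + 2*c (P(c, h) = 2*c + 1/c = 1/c + 2*c)
(P(2, 3)*(-28))*9 = ((1/2 + 2*2)*(-28))*9 = ((½ + 4)*(-28))*9 = ((9/2)*(-28))*9 = -126*9 = -1134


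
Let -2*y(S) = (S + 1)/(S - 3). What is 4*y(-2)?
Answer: -⅖ ≈ -0.40000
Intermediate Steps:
y(S) = -(1 + S)/(2*(-3 + S)) (y(S) = -(S + 1)/(2*(S - 3)) = -(1 + S)/(2*(-3 + S)))
4*y(-2) = 4*((-1 - 1*(-2))/(2*(-3 - 2))) = 4*((½)*(-1 + 2)/(-5)) = 4*((½)*(-⅕)*1) = 4*(-⅒) = -⅖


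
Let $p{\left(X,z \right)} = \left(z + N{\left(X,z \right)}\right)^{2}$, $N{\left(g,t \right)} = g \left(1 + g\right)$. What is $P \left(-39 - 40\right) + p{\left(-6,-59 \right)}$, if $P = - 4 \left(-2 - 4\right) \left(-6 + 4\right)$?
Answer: $4633$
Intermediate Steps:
$p{\left(X,z \right)} = \left(z + X \left(1 + X\right)\right)^{2}$
$P = -48$ ($P = \left(-4\right) \left(-6\right) \left(-2\right) = 24 \left(-2\right) = -48$)
$P \left(-39 - 40\right) + p{\left(-6,-59 \right)} = - 48 \left(-39 - 40\right) + \left(-59 - 6 \left(1 - 6\right)\right)^{2} = \left(-48\right) \left(-79\right) + \left(-59 - -30\right)^{2} = 3792 + \left(-59 + 30\right)^{2} = 3792 + \left(-29\right)^{2} = 3792 + 841 = 4633$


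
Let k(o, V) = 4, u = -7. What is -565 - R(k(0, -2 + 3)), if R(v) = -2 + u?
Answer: -556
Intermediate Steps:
R(v) = -9 (R(v) = -2 - 7 = -9)
-565 - R(k(0, -2 + 3)) = -565 - 1*(-9) = -565 + 9 = -556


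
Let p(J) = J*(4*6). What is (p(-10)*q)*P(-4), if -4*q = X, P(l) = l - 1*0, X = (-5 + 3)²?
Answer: -960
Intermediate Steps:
X = 4 (X = (-2)² = 4)
P(l) = l (P(l) = l + 0 = l)
p(J) = 24*J (p(J) = J*24 = 24*J)
q = -1 (q = -¼*4 = -1)
(p(-10)*q)*P(-4) = ((24*(-10))*(-1))*(-4) = -240*(-1)*(-4) = 240*(-4) = -960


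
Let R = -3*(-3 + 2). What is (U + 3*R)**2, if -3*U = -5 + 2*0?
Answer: 1024/9 ≈ 113.78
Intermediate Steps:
R = 3 (R = -3*(-1) = 3)
U = 5/3 (U = -(-5 + 2*0)/3 = -(-5 + 0)/3 = -1/3*(-5) = 5/3 ≈ 1.6667)
(U + 3*R)**2 = (5/3 + 3*3)**2 = (5/3 + 9)**2 = (32/3)**2 = 1024/9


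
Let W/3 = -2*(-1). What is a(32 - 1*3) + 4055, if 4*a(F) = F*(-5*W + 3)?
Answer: 15437/4 ≈ 3859.3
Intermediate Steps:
W = 6 (W = 3*(-2*(-1)) = 3*2 = 6)
a(F) = -27*F/4 (a(F) = (F*(-5*6 + 3))/4 = (F*(-30 + 3))/4 = (F*(-27))/4 = (-27*F)/4 = -27*F/4)
a(32 - 1*3) + 4055 = -27*(32 - 1*3)/4 + 4055 = -27*(32 - 3)/4 + 4055 = -27/4*29 + 4055 = -783/4 + 4055 = 15437/4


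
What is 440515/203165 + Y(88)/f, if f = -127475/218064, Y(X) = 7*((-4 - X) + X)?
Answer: 259327576261/5179691675 ≈ 50.066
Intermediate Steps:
Y(X) = -28 (Y(X) = 7*(-4) = -28)
f = -127475/218064 (f = -127475*1/218064 = -127475/218064 ≈ -0.58458)
440515/203165 + Y(88)/f = 440515/203165 - 28/(-127475/218064) = 440515*(1/203165) - 28*(-218064/127475) = 88103/40633 + 6105792/127475 = 259327576261/5179691675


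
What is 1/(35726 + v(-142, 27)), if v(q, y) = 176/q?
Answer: 71/2536458 ≈ 2.7992e-5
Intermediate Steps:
1/(35726 + v(-142, 27)) = 1/(35726 + 176/(-142)) = 1/(35726 + 176*(-1/142)) = 1/(35726 - 88/71) = 1/(2536458/71) = 71/2536458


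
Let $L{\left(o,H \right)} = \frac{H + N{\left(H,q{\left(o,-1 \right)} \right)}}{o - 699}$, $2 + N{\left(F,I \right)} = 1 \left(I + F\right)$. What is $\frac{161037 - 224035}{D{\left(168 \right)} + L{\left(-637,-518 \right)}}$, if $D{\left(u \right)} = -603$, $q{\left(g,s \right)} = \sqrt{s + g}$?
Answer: $\frac{33858448974480}{323666442769} - \frac{42082664 i \sqrt{638}}{323666442769} \approx 104.61 - 0.0032841 i$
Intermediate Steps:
$q{\left(g,s \right)} = \sqrt{g + s}$
$N{\left(F,I \right)} = -2 + F + I$ ($N{\left(F,I \right)} = -2 + 1 \left(I + F\right) = -2 + 1 \left(F + I\right) = -2 + \left(F + I\right) = -2 + F + I$)
$L{\left(o,H \right)} = \frac{-2 + \sqrt{-1 + o} + 2 H}{-699 + o}$ ($L{\left(o,H \right)} = \frac{H + \left(-2 + H + \sqrt{o - 1}\right)}{o - 699} = \frac{H + \left(-2 + H + \sqrt{-1 + o}\right)}{-699 + o} = \frac{-2 + \sqrt{-1 + o} + 2 H}{-699 + o}$)
$\frac{161037 - 224035}{D{\left(168 \right)} + L{\left(-637,-518 \right)}} = \frac{161037 - 224035}{-603 + \frac{-2 + \sqrt{-1 - 637} + 2 \left(-518\right)}{-699 - 637}} = - \frac{62998}{-603 + \frac{-2 + \sqrt{-638} - 1036}{-1336}} = - \frac{62998}{-603 - \frac{-2 + i \sqrt{638} - 1036}{1336}} = - \frac{62998}{-603 - \frac{-1038 + i \sqrt{638}}{1336}} = - \frac{62998}{-603 + \left(\frac{519}{668} - \frac{i \sqrt{638}}{1336}\right)} = - \frac{62998}{- \frac{402285}{668} - \frac{i \sqrt{638}}{1336}}$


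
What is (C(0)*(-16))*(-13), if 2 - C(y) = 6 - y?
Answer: -832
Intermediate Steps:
C(y) = -4 + y (C(y) = 2 - (6 - y) = 2 + (-6 + y) = -4 + y)
(C(0)*(-16))*(-13) = ((-4 + 0)*(-16))*(-13) = -4*(-16)*(-13) = 64*(-13) = -832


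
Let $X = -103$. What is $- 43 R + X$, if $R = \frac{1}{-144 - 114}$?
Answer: $- \frac{617}{6} \approx -102.83$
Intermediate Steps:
$R = - \frac{1}{258}$ ($R = \frac{1}{-258} = - \frac{1}{258} \approx -0.003876$)
$- 43 R + X = \left(-43\right) \left(- \frac{1}{258}\right) - 103 = \frac{1}{6} - 103 = - \frac{617}{6}$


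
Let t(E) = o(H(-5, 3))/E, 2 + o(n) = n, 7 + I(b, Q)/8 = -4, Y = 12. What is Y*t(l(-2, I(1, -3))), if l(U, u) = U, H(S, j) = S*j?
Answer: 102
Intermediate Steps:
I(b, Q) = -88 (I(b, Q) = -56 + 8*(-4) = -56 - 32 = -88)
o(n) = -2 + n
t(E) = -17/E (t(E) = (-2 - 5*3)/E = (-2 - 15)/E = -17/E)
Y*t(l(-2, I(1, -3))) = 12*(-17/(-2)) = 12*(-17*(-1/2)) = 12*(17/2) = 102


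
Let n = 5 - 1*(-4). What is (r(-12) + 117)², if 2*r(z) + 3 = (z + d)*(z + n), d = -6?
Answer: 81225/4 ≈ 20306.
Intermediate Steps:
n = 9 (n = 5 + 4 = 9)
r(z) = -3/2 + (-6 + z)*(9 + z)/2 (r(z) = -3/2 + ((z - 6)*(z + 9))/2 = -3/2 + ((-6 + z)*(9 + z))/2 = -3/2 + (-6 + z)*(9 + z)/2)
(r(-12) + 117)² = ((-57/2 + (½)*(-12)² + (3/2)*(-12)) + 117)² = ((-57/2 + (½)*144 - 18) + 117)² = ((-57/2 + 72 - 18) + 117)² = (51/2 + 117)² = (285/2)² = 81225/4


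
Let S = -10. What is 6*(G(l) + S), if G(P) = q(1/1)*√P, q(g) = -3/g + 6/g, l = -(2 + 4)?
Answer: -60 + 18*I*√6 ≈ -60.0 + 44.091*I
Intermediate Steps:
l = -6 (l = -1*6 = -6)
q(g) = 3/g
G(P) = 3*√P (G(P) = (3/(1/1))*√P = (3/1)*√P = (3*1)*√P = 3*√P)
6*(G(l) + S) = 6*(3*√(-6) - 10) = 6*(3*(I*√6) - 10) = 6*(3*I*√6 - 10) = 6*(-10 + 3*I*√6) = -60 + 18*I*√6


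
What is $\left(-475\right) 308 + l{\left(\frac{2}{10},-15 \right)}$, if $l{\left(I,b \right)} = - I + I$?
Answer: $-146300$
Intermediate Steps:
$l{\left(I,b \right)} = 0$
$\left(-475\right) 308 + l{\left(\frac{2}{10},-15 \right)} = \left(-475\right) 308 + 0 = -146300 + 0 = -146300$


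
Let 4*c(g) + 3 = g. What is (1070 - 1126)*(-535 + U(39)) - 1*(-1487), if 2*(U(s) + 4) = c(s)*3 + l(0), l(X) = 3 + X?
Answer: 30831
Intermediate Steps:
c(g) = -3/4 + g/4
U(s) = -29/8 + 3*s/8 (U(s) = -4 + ((-3/4 + s/4)*3 + (3 + 0))/2 = -4 + ((-9/4 + 3*s/4) + 3)/2 = -4 + (3/4 + 3*s/4)/2 = -4 + (3/8 + 3*s/8) = -29/8 + 3*s/8)
(1070 - 1126)*(-535 + U(39)) - 1*(-1487) = (1070 - 1126)*(-535 + (-29/8 + (3/8)*39)) - 1*(-1487) = -56*(-535 + (-29/8 + 117/8)) + 1487 = -56*(-535 + 11) + 1487 = -56*(-524) + 1487 = 29344 + 1487 = 30831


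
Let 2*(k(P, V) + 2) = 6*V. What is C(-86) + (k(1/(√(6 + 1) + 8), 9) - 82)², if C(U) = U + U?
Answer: 3077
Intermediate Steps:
k(P, V) = -2 + 3*V (k(P, V) = -2 + (6*V)/2 = -2 + 3*V)
C(U) = 2*U
C(-86) + (k(1/(√(6 + 1) + 8), 9) - 82)² = 2*(-86) + ((-2 + 3*9) - 82)² = -172 + ((-2 + 27) - 82)² = -172 + (25 - 82)² = -172 + (-57)² = -172 + 3249 = 3077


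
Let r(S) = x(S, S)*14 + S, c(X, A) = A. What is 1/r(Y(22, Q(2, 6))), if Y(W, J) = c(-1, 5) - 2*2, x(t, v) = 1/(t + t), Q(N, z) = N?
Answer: ⅛ ≈ 0.12500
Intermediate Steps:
x(t, v) = 1/(2*t)
Y(W, J) = 1 (Y(W, J) = 5 - 2*2 = 5 - 4 = 1)
r(S) = S + 7/S (r(S) = (1/(2*S))*14 + S = 7/S + S = S + 7/S)
1/r(Y(22, Q(2, 6))) = 1/(1 + 7/1) = 1/(1 + 7*1) = 1/(1 + 7) = 1/8 = ⅛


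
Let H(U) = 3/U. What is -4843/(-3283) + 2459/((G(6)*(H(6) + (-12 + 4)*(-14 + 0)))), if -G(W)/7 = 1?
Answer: -1216867/738675 ≈ -1.6474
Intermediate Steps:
G(W) = -7 (G(W) = -7*1 = -7)
-4843/(-3283) + 2459/((G(6)*(H(6) + (-12 + 4)*(-14 + 0)))) = -4843/(-3283) + 2459/((-7*(3/6 + (-12 + 4)*(-14 + 0)))) = -4843*(-1/3283) + 2459/((-7*(3*(1/6) - 8*(-14)))) = 4843/3283 + 2459/((-7*(1/2 + 112))) = 4843/3283 + 2459/((-7*225/2)) = 4843/3283 + 2459/(-1575/2) = 4843/3283 + 2459*(-2/1575) = 4843/3283 - 4918/1575 = -1216867/738675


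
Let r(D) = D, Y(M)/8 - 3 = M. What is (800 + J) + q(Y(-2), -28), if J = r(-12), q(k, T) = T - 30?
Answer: 730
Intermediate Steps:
Y(M) = 24 + 8*M
q(k, T) = -30 + T
J = -12
(800 + J) + q(Y(-2), -28) = (800 - 12) + (-30 - 28) = 788 - 58 = 730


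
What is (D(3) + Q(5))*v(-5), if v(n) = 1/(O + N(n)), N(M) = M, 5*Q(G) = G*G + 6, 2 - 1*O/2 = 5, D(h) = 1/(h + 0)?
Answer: -98/165 ≈ -0.59394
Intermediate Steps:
D(h) = 1/h
O = -6 (O = 4 - 2*5 = 4 - 10 = -6)
Q(G) = 6/5 + G²/5 (Q(G) = (G*G + 6)/5 = (G² + 6)/5 = (6 + G²)/5 = 6/5 + G²/5)
v(n) = 1/(-6 + n)
(D(3) + Q(5))*v(-5) = (1/3 + (6/5 + (⅕)*5²))/(-6 - 5) = (⅓ + (6/5 + (⅕)*25))/(-11) = (⅓ + (6/5 + 5))*(-1/11) = (⅓ + 31/5)*(-1/11) = (98/15)*(-1/11) = -98/165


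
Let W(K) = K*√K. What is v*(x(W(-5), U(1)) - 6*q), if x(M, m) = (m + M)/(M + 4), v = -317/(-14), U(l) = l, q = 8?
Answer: -701521/658 - 1585*I*√5/658 ≈ -1066.1 - 5.3863*I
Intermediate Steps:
W(K) = K^(3/2)
v = 317/14 (v = -317*(-1/14) = 317/14 ≈ 22.643)
x(M, m) = (M + m)/(4 + M)
v*(x(W(-5), U(1)) - 6*q) = 317*(((-5)^(3/2) + 1)/(4 + (-5)^(3/2)) - 6*8)/14 = 317*((-5*I*√5 + 1)/(4 - 5*I*√5) - 48)/14 = 317*((1 - 5*I*√5)/(4 - 5*I*√5) - 48)/14 = 317*(-48 + (1 - 5*I*√5)/(4 - 5*I*√5))/14 = -7608/7 + 317*(1 - 5*I*√5)/(14*(4 - 5*I*√5))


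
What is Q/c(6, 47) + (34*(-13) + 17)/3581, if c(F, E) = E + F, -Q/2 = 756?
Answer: -5436997/189793 ≈ -28.647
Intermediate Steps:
Q = -1512 (Q = -2*756 = -1512)
Q/c(6, 47) + (34*(-13) + 17)/3581 = -1512/(47 + 6) + (34*(-13) + 17)/3581 = -1512/53 + (-442 + 17)*(1/3581) = -1512*1/53 - 425*1/3581 = -1512/53 - 425/3581 = -5436997/189793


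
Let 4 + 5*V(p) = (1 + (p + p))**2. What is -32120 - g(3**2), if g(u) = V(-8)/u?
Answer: -1445621/45 ≈ -32125.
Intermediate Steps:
V(p) = -4/5 + (1 + 2*p)**2/5 (V(p) = -4/5 + (1 + (p + p))**2/5 = -4/5 + (1 + 2*p)**2/5)
g(u) = 221/(5*u) (g(u) = (-4/5 + (1 + 2*(-8))**2/5)/u = (-4/5 + (1 - 16)**2/5)/u = (-4/5 + (1/5)*(-15)**2)/u = (-4/5 + (1/5)*225)/u = (-4/5 + 45)/u = 221/(5*u))
-32120 - g(3**2) = -32120 - 221/(5*(3**2)) = -32120 - 221/(5*9) = -32120 - 1*221/45 = -32120 - 221/45 = -1445621/45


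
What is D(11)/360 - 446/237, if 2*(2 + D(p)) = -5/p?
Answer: -1181311/625680 ≈ -1.8880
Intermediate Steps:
D(p) = -2 - 5/(2*p) (D(p) = -2 + (-5/p)/2 = -2 - 5/(2*p))
D(11)/360 - 446/237 = (-2 - 5/2/11)/360 - 446/237 = (-2 - 5/2*1/11)*(1/360) - 446*1/237 = (-2 - 5/22)*(1/360) - 446/237 = -49/22*1/360 - 446/237 = -49/7920 - 446/237 = -1181311/625680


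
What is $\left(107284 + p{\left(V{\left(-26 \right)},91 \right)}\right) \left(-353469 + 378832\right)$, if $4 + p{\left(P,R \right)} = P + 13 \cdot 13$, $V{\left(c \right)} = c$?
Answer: $2724569549$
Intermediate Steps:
$p{\left(P,R \right)} = 165 + P$ ($p{\left(P,R \right)} = -4 + \left(P + 13 \cdot 13\right) = -4 + \left(P + 169\right) = -4 + \left(169 + P\right) = 165 + P$)
$\left(107284 + p{\left(V{\left(-26 \right)},91 \right)}\right) \left(-353469 + 378832\right) = \left(107284 + \left(165 - 26\right)\right) \left(-353469 + 378832\right) = \left(107284 + 139\right) 25363 = 107423 \cdot 25363 = 2724569549$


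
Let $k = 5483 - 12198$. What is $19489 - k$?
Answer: $26204$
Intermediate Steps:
$k = -6715$ ($k = 5483 - 12198 = -6715$)
$19489 - k = 19489 - -6715 = 19489 + 6715 = 26204$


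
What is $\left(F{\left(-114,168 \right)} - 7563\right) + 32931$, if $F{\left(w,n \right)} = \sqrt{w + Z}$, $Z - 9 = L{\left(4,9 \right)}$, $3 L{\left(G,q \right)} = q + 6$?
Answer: $25368 + 10 i \approx 25368.0 + 10.0 i$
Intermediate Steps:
$L{\left(G,q \right)} = 2 + \frac{q}{3}$ ($L{\left(G,q \right)} = \frac{q + 6}{3} = \frac{6 + q}{3} = 2 + \frac{q}{3}$)
$Z = 14$ ($Z = 9 + \left(2 + \frac{1}{3} \cdot 9\right) = 9 + \left(2 + 3\right) = 9 + 5 = 14$)
$F{\left(w,n \right)} = \sqrt{14 + w}$ ($F{\left(w,n \right)} = \sqrt{w + 14} = \sqrt{14 + w}$)
$\left(F{\left(-114,168 \right)} - 7563\right) + 32931 = \left(\sqrt{14 - 114} - 7563\right) + 32931 = \left(\sqrt{-100} - 7563\right) + 32931 = \left(10 i - 7563\right) + 32931 = \left(-7563 + 10 i\right) + 32931 = 25368 + 10 i$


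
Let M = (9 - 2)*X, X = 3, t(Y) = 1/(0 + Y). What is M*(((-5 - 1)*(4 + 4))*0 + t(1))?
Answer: 21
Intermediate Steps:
t(Y) = 1/Y
M = 21 (M = (9 - 2)*3 = 7*3 = 21)
M*(((-5 - 1)*(4 + 4))*0 + t(1)) = 21*(((-5 - 1)*(4 + 4))*0 + 1/1) = 21*(-6*8*0 + 1) = 21*(-48*0 + 1) = 21*(0 + 1) = 21*1 = 21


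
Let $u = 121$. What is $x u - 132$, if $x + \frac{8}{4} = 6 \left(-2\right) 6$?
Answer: $-9086$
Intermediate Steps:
$x = -74$ ($x = -2 + 6 \left(-2\right) 6 = -2 - 72 = -74$)
$x u - 132 = \left(-74\right) 121 - 132 = -8954 - 132 = -9086$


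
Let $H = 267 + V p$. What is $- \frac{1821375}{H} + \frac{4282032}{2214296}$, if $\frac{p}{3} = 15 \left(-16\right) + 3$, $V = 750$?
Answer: $\frac{263138068269}{49174255207} \approx 5.3511$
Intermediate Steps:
$p = -711$ ($p = 3 \left(15 \left(-16\right) + 3\right) = 3 \left(-240 + 3\right) = 3 \left(-237\right) = -711$)
$H = -532983$ ($H = 267 + 750 \left(-711\right) = 267 - 533250 = -532983$)
$- \frac{1821375}{H} + \frac{4282032}{2214296} = - \frac{1821375}{-532983} + \frac{4282032}{2214296} = \left(-1821375\right) \left(- \frac{1}{532983}\right) + 4282032 \cdot \frac{1}{2214296} = \frac{607125}{177661} + \frac{535254}{276787} = \frac{263138068269}{49174255207}$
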